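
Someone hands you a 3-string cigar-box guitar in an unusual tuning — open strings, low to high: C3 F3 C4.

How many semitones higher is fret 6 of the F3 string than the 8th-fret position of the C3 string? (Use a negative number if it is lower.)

3 semitones

F3 at fret 6 → B3 (MIDI 59); C3 at fret 8 → G♯3 (MIDI 56).
59 − 56 = 3, so the two pitches are 3 semitones apart.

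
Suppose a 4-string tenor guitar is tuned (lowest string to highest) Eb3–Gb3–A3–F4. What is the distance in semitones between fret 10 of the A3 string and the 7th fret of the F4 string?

A3 at fret 10 → G4 (MIDI 67); F4 at fret 7 → C5 (MIDI 72).
67 − 72 = -5, so the two pitches are 5 semitones apart, with C5 the higher.

5 semitones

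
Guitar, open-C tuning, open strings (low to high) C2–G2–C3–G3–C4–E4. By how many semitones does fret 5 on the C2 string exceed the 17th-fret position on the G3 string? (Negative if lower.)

-31 semitones

C2 at fret 5 → F2 (MIDI 41); G3 at fret 17 → C5 (MIDI 72).
41 − 72 = -31, so the two pitches are 31 semitones apart.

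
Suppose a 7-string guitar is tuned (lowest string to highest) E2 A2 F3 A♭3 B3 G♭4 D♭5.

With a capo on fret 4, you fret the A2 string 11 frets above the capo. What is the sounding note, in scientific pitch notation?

C4

The capo raises the open A2 by 4 semitones to D♭3; fretting 11 more gives A2 + 4 + 11 = A2 + 15 semitones = C4.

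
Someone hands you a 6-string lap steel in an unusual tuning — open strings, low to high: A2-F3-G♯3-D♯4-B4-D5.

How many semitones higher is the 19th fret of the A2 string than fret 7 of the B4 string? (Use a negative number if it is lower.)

A2 at fret 19 → E4 (MIDI 64); B4 at fret 7 → F♯5 (MIDI 78).
64 − 78 = -14, so the two pitches are 14 semitones apart.

-14 semitones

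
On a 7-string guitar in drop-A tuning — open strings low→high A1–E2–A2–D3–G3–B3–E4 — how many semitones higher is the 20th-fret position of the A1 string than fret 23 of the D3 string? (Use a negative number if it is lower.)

A1 at fret 20 → F3 (MIDI 53); D3 at fret 23 → C♯5 (MIDI 73).
53 − 73 = -20, so the two pitches are 20 semitones apart.

-20 semitones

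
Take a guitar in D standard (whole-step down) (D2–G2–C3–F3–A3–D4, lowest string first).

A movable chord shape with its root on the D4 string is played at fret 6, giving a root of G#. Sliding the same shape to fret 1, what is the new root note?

Moving from fret 6 to fret 1 shifts the root by -5 semitones.
G# down 5 semitones is D#.

D#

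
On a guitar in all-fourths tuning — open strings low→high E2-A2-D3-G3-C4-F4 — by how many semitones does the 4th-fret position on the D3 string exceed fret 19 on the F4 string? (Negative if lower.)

-30 semitones

D3 at fret 4 → F♯3 (MIDI 54); F4 at fret 19 → C6 (MIDI 84).
54 − 84 = -30, so the two pitches are 30 semitones apart.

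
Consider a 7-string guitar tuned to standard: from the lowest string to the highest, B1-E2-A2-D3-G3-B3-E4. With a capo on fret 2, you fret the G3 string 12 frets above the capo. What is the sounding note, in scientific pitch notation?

The capo raises the open G3 by 2 semitones to A3; fretting 12 more gives G3 + 2 + 12 = G3 + 14 semitones = A4.

A4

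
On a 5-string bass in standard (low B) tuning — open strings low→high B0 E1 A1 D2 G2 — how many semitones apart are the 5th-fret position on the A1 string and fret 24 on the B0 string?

A1 at fret 5 → D2 (MIDI 38); B0 at fret 24 → B2 (MIDI 47).
38 − 47 = -9, so the two pitches are 9 semitones apart, with B2 the higher.

9 semitones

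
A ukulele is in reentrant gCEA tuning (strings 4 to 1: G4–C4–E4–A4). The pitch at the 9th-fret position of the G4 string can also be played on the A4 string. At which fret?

Fret 9 on G4 is MIDI 67 + 9 = 76 (E5). On the A4 string (open MIDI 69), that pitch is 76 − 69 = fret 7.

7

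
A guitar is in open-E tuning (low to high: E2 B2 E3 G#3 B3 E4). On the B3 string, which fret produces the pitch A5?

22

A5 is 22 semitones above the open B3 (B–C–C#–D–…–G–G#–A), so it sits at fret 22.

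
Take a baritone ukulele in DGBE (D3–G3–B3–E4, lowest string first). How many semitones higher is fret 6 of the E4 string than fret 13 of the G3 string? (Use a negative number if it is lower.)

2 semitones

E4 at fret 6 → A#4 (MIDI 70); G3 at fret 13 → G#4 (MIDI 68).
70 − 68 = 2, so the two pitches are 2 semitones apart.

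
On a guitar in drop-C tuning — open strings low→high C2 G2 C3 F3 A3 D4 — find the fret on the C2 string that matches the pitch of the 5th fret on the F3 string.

22

Fret 5 on F3 is MIDI 53 + 5 = 58 (A#3). On the C2 string (open MIDI 36), that pitch is 58 − 36 = fret 22.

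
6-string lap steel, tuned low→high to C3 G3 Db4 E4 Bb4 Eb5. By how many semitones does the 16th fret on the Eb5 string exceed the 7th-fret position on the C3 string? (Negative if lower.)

Eb5 at fret 16 → G6 (MIDI 91); C3 at fret 7 → G3 (MIDI 55).
91 − 55 = 36, so the two pitches are 36 semitones apart.

36 semitones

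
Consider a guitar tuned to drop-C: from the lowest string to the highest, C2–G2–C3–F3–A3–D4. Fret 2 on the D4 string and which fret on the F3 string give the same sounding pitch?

Fret 2 on D4 is MIDI 62 + 2 = 64 (E4). On the F3 string (open MIDI 53), that pitch is 64 − 53 = fret 11.

11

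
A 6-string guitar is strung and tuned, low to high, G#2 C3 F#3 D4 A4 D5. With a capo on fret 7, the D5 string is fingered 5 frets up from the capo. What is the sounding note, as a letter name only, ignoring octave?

The capo raises the open D5 by 7 semitones to A5; fretting 5 more gives D5 + 7 + 5 = D5 + 12 semitones, landing on D.

D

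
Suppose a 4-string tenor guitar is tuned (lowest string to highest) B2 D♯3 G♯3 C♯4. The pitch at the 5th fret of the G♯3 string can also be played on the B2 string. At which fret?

G♯3 at fret 5 is G♯3 + 5 semitones = C♯4.
The open B2 string is 9 semitones below the open G♯3, so the same pitch on the B2 string lies at fret 5 + 9 = 14.

14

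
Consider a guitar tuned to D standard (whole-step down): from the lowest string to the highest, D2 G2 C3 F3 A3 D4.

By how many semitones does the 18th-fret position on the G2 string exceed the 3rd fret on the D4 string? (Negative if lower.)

-4 semitones

G2 at fret 18 → C♯4 (MIDI 61); D4 at fret 3 → F4 (MIDI 65).
61 − 65 = -4, so the two pitches are 4 semitones apart.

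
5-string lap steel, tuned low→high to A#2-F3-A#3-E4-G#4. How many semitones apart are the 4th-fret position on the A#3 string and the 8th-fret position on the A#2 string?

8 semitones

A#3 at fret 4 → D4 (MIDI 62); A#2 at fret 8 → F#3 (MIDI 54).
62 − 54 = 8, so the two pitches are 8 semitones apart, with D4 the higher.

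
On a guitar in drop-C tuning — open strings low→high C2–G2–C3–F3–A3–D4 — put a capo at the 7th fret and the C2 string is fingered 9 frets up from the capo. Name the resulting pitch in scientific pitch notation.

E3

The capo raises the open C2 by 7 semitones to G2; fretting 9 more gives C2 + 7 + 9 = C2 + 16 semitones = E3.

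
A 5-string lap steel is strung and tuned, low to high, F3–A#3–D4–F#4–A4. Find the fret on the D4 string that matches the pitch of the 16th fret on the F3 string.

7

Fret 16 on F3 is MIDI 53 + 16 = 69 (A4). On the D4 string (open MIDI 62), that pitch is 69 − 62 = fret 7.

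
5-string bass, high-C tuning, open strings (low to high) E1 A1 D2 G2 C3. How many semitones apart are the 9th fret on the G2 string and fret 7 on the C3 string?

3 semitones

G2 at fret 9 → E3 (MIDI 52); C3 at fret 7 → G3 (MIDI 55).
52 − 55 = -3, so the two pitches are 3 semitones apart, with G3 the higher.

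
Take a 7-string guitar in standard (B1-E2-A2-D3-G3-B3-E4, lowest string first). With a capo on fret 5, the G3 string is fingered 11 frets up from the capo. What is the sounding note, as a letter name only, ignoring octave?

The capo raises the open G3 by 5 semitones to C4; fretting 11 more gives G3 + 5 + 11 = G3 + 16 semitones, landing on B.

B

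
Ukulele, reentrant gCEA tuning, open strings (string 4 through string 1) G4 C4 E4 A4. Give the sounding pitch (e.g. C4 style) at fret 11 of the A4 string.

G#5

The open A4 string plus 11 semitones: A–A#–B–C–…–F#–G–G#.
The walk passes from B into C once, so the octave number goes from 4 to 5.
(Equivalently spelled Ab5.)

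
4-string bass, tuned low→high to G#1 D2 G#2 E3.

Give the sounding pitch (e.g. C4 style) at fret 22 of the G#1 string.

F#3

Each fret is one semitone, so G#1 + 22 = F#3.
(Equivalently spelled Gb3.)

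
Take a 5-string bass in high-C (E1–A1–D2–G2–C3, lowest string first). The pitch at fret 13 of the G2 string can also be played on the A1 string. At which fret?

23

Fret 13 on G2 is MIDI 43 + 13 = 56 (G#3). On the A1 string (open MIDI 33), that pitch is 56 − 33 = fret 23.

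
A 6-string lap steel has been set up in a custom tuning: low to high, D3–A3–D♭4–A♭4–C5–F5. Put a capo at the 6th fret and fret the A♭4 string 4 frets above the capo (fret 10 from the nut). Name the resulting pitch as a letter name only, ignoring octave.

The capo raises the open A♭4 by 6 semitones to D5; fretting 4 more gives A♭4 + 6 + 4 = A♭4 + 10 semitones, landing on G♭.
(Also written F♯.)

G♭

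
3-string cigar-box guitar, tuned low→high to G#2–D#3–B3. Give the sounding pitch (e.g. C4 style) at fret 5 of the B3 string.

E4

B3 is MIDI 59. Adding 5 gives 64, which is E4.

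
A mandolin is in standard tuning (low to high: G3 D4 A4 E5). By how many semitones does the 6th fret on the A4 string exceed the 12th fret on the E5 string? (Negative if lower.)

-13 semitones

A4 at fret 6 → D#5 (MIDI 75); E5 at fret 12 → E6 (MIDI 88).
75 − 88 = -13, so the two pitches are 13 semitones apart.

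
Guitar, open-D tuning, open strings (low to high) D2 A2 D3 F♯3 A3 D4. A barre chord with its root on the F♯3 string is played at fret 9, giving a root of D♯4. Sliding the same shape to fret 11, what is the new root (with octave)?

F4

Moving from fret 9 to fret 11 shifts the root by 2 semitones.
D♯4 up 2 semitones is F4.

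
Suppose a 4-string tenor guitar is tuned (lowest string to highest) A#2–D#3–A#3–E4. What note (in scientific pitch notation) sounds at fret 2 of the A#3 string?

Each fret is one semitone, so A#3 + 2 = C4.

C4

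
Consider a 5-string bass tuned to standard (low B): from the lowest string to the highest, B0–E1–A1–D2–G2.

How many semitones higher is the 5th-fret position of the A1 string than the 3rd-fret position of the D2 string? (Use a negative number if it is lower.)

-3 semitones

A1 at fret 5 → D2 (MIDI 38); D2 at fret 3 → F2 (MIDI 41).
38 − 41 = -3, so the two pitches are 3 semitones apart.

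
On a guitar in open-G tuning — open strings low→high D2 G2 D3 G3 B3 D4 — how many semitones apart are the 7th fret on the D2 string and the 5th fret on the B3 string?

19 semitones

D2 at fret 7 → A2 (MIDI 45); B3 at fret 5 → E4 (MIDI 64).
45 − 64 = -19, so the two pitches are 19 semitones apart, with E4 the higher.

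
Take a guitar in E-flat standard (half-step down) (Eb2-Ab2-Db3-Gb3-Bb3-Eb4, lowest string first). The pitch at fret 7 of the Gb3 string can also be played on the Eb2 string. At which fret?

22

Fret 7 on Gb3 is MIDI 54 + 7 = 61 (Db4). On the Eb2 string (open MIDI 39), that pitch is 61 − 39 = fret 22.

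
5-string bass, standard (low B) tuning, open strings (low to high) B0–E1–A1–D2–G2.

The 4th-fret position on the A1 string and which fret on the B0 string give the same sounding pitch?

A1 at fret 4 is A1 + 4 semitones = C#2.
The open B0 string is 10 semitones below the open A1, so the same pitch on the B0 string lies at fret 4 + 10 = 14.

14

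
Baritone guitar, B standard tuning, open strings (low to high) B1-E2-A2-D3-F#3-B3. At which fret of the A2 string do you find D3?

5

D3 is 5 semitones above the open A2 (A–A#–B–C–C#–D), so it sits at fret 5.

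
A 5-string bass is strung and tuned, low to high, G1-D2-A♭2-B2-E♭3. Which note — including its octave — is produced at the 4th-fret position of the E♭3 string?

Each fret is one semitone, so E♭3 + 4 = G3.

G3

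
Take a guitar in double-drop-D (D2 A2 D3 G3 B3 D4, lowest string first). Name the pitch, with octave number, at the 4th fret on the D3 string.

F#3

The open D3 string plus 4 semitones: D–D#–E–F–F#.
No B→C boundary is crossed, so the octave stays at 3.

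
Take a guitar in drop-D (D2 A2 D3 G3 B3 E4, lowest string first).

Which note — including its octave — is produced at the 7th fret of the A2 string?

The open A2 string plus 7 semitones: A–A#–B–C–C#–D–D#–E.
The walk passes from B into C once, so the octave number goes from 2 to 3.

E3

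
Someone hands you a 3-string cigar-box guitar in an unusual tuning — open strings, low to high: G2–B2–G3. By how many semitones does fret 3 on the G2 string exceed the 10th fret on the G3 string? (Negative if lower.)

-19 semitones

G2 at fret 3 → A#2 (MIDI 46); G3 at fret 10 → F4 (MIDI 65).
46 − 65 = -19, so the two pitches are 19 semitones apart.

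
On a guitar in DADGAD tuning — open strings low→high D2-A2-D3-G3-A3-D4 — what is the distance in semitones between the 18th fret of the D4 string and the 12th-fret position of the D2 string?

30 semitones

D4 at fret 18 → G♯5 (MIDI 80); D2 at fret 12 → D3 (MIDI 50).
80 − 50 = 30, so the two pitches are 30 semitones apart, with G♯5 the higher.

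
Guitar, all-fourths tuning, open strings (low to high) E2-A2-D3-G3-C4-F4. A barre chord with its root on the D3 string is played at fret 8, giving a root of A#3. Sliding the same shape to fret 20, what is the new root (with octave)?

Moving from fret 8 to fret 20 shifts the root by 12 semitones.
A#3 up 12 semitones is A#4.

A#4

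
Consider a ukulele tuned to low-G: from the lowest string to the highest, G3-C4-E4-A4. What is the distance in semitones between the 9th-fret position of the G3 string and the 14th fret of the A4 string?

19 semitones

G3 at fret 9 → E4 (MIDI 64); A4 at fret 14 → B5 (MIDI 83).
64 − 83 = -19, so the two pitches are 19 semitones apart, with B5 the higher.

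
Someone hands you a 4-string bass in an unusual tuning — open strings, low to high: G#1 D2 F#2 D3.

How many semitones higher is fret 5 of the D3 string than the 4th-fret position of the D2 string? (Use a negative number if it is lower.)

13 semitones

D3 at fret 5 → G3 (MIDI 55); D2 at fret 4 → F#2 (MIDI 42).
55 − 42 = 13, so the two pitches are 13 semitones apart.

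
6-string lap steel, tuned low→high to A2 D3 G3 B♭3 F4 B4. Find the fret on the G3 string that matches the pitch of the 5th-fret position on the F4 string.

15

F4 at fret 5 is F4 + 5 semitones = B♭4.
The open G3 string is 10 semitones below the open F4, so the same pitch on the G3 string lies at fret 5 + 10 = 15.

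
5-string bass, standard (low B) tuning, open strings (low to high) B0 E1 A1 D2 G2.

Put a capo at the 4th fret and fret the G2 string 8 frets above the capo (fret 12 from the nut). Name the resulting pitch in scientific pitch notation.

G3

The capo raises the open G2 by 4 semitones to B2; fretting 8 more gives G2 + 4 + 8 = G2 + 12 semitones = G3.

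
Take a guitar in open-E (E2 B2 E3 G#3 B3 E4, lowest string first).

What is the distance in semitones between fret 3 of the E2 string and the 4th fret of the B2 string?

E2 at fret 3 → G2 (MIDI 43); B2 at fret 4 → D#3 (MIDI 51).
43 − 51 = -8, so the two pitches are 8 semitones apart, with D#3 the higher.

8 semitones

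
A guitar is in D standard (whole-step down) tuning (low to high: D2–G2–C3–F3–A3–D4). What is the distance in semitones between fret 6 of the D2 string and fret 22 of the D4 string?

D2 at fret 6 → G#2 (MIDI 44); D4 at fret 22 → C6 (MIDI 84).
44 − 84 = -40, so the two pitches are 40 semitones apart, with C6 the higher.

40 semitones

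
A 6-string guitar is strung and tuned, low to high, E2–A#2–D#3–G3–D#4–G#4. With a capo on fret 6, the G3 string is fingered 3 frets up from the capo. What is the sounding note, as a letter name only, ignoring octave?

E

The capo raises the open G3 by 6 semitones to C#4; fretting 3 more gives G3 + 6 + 3 = G3 + 9 semitones, landing on E.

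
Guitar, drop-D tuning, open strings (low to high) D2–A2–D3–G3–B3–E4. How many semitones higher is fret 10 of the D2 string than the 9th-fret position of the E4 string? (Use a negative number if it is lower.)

-25 semitones

D2 at fret 10 → C3 (MIDI 48); E4 at fret 9 → C#5 (MIDI 73).
48 − 73 = -25, so the two pitches are 25 semitones apart.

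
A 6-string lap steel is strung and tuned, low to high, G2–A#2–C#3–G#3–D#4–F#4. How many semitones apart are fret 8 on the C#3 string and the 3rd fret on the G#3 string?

2 semitones

C#3 at fret 8 → A3 (MIDI 57); G#3 at fret 3 → B3 (MIDI 59).
57 − 59 = -2, so the two pitches are 2 semitones apart, with B3 the higher.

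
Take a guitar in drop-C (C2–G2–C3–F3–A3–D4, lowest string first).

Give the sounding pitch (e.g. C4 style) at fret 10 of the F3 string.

Each fret is one semitone, so F3 + 10 = D#4.
(Equivalently spelled Eb4.)

D#4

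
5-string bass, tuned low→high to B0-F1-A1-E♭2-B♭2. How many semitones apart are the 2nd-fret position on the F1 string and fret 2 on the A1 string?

4 semitones

F1 at fret 2 → G1 (MIDI 31); A1 at fret 2 → B1 (MIDI 35).
31 − 35 = -4, so the two pitches are 4 semitones apart, with B1 the higher.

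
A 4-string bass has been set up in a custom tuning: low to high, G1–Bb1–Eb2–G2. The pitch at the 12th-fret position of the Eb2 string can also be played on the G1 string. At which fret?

Fret 12 on Eb2 is MIDI 39 + 12 = 51 (Eb3). On the G1 string (open MIDI 31), that pitch is 51 − 31 = fret 20.

20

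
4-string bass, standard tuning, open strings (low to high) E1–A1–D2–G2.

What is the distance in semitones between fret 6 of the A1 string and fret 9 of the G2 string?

13 semitones

A1 at fret 6 → D#2 (MIDI 39); G2 at fret 9 → E3 (MIDI 52).
39 − 52 = -13, so the two pitches are 13 semitones apart, with E3 the higher.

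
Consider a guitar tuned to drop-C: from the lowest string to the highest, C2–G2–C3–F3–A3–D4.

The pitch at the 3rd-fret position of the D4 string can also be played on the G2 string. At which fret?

D4 at fret 3 is D4 + 3 semitones = F4.
The open G2 string is 19 semitones below the open D4, so the same pitch on the G2 string lies at fret 3 + 19 = 22.

22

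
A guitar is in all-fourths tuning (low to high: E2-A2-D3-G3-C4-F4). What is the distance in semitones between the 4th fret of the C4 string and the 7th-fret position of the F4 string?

8 semitones

C4 at fret 4 → E4 (MIDI 64); F4 at fret 7 → C5 (MIDI 72).
64 − 72 = -8, so the two pitches are 8 semitones apart, with C5 the higher.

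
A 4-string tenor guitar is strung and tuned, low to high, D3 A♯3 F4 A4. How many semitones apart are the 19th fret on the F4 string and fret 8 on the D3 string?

F4 at fret 19 → C6 (MIDI 84); D3 at fret 8 → A♯3 (MIDI 58).
84 − 58 = 26, so the two pitches are 26 semitones apart, with C6 the higher.

26 semitones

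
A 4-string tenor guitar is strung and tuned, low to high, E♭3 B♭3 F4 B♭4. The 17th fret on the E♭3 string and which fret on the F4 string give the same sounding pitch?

Fret 17 on E♭3 is MIDI 51 + 17 = 68 (A♭4). On the F4 string (open MIDI 65), that pitch is 68 − 65 = fret 3.

3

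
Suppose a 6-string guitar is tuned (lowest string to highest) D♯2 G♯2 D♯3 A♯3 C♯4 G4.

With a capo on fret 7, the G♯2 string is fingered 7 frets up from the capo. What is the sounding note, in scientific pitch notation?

A♯3

The capo raises the open G♯2 by 7 semitones to D♯3; fretting 7 more gives G♯2 + 7 + 7 = G♯2 + 14 semitones = A♯3.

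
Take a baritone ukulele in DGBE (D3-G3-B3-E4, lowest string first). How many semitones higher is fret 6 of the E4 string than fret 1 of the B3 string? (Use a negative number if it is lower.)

10 semitones

E4 at fret 6 → A♯4 (MIDI 70); B3 at fret 1 → C4 (MIDI 60).
70 − 60 = 10, so the two pitches are 10 semitones apart.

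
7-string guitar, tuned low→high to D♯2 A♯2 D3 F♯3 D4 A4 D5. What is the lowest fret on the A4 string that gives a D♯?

6

From A4, count semitones up the chromatic scale until reaching D♯: A–A#–B–C–C#–D–D# — 6 steps.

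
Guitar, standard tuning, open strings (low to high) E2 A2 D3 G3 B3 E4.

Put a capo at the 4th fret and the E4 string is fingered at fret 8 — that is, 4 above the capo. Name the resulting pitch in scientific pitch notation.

C5

The capo raises the open E4 by 4 semitones to G#4; fretting 4 more gives E4 + 4 + 4 = E4 + 8 semitones = C5.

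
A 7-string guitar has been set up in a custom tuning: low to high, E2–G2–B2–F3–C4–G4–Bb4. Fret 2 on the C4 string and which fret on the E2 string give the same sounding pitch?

22

Fret 2 on C4 is MIDI 60 + 2 = 62 (D4). On the E2 string (open MIDI 40), that pitch is 62 − 40 = fret 22.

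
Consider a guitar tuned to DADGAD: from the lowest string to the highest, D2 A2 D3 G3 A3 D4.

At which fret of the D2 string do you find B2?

B2 is 9 semitones above the open D2 (D–D#–E–F–F#–G–G#–A–A#–B), so it sits at fret 9.

9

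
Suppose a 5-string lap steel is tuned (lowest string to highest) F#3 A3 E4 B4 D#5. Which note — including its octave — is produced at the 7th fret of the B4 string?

B4 is MIDI 71. Adding 7 gives 78, which is F#5.

F#5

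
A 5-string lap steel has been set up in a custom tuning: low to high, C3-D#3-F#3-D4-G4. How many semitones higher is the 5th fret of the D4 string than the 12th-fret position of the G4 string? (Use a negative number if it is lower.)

D4 at fret 5 → G4 (MIDI 67); G4 at fret 12 → G5 (MIDI 79).
67 − 79 = -12, so the two pitches are 12 semitones apart.

-12 semitones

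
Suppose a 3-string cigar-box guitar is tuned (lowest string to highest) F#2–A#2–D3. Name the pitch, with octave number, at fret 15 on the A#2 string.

A#2 is MIDI 46. Adding 15 gives 61, which is C#4.
(Equivalently spelled Db4.)

C#4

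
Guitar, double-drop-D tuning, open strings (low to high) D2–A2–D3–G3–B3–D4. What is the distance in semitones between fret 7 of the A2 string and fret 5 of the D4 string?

15 semitones

A2 at fret 7 → E3 (MIDI 52); D4 at fret 5 → G4 (MIDI 67).
52 − 67 = -15, so the two pitches are 15 semitones apart, with G4 the higher.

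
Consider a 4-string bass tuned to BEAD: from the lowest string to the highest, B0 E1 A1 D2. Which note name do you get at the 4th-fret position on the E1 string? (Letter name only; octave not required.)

The open E1 string plus 4 semitones: E–F–F#–G–G#.
(Equivalently spelled A♭.)

G♯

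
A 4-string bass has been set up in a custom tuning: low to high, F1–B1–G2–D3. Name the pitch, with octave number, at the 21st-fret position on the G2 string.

E4

G2 is MIDI 43. Adding 21 gives 64, which is E4.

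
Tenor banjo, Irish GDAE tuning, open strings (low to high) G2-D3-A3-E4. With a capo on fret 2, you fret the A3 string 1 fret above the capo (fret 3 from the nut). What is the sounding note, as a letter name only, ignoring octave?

C

The capo raises the open A3 by 2 semitones to B3; fretting 1 more gives A3 + 2 + 1 = A3 + 3 semitones, landing on C.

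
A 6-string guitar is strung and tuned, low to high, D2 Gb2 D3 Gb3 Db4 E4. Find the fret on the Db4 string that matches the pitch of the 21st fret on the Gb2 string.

2

Gb2 at fret 21 is Gb2 + 21 semitones = Eb4.
The open Db4 string is 19 semitones above the open Gb2, so the same pitch on the Db4 string lies at fret 21 − 19 = 2.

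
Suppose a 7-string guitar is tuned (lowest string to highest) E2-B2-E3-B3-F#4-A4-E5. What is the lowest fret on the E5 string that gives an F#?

2

From E5, count semitones up the chromatic scale until reaching F#: E–F–F# — 2 steps.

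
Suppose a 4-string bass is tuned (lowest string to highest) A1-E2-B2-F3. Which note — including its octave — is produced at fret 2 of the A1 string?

B1

A1 is MIDI 33. Adding 2 gives 35, which is B1.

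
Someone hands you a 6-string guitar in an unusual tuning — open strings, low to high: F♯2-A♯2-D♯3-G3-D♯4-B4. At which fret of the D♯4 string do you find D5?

11

D5 is 11 semitones above the open D♯4 (D#–E–F–F#–…–C–C#–D), so it sits at fret 11.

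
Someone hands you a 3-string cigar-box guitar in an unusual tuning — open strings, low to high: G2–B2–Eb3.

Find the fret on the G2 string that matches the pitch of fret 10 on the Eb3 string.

Fret 10 on Eb3 is MIDI 51 + 10 = 61 (Db4). On the G2 string (open MIDI 43), that pitch is 61 − 43 = fret 18.

18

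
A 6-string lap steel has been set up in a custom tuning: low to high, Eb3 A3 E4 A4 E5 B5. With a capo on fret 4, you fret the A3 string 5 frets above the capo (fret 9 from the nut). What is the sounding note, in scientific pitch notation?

The capo raises the open A3 by 4 semitones to Db4; fretting 5 more gives A3 + 4 + 5 = A3 + 9 semitones = Gb4.

Gb4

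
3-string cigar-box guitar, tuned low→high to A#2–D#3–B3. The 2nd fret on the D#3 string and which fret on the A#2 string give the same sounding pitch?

7

Fret 2 on D#3 is MIDI 51 + 2 = 53 (F3). On the A#2 string (open MIDI 46), that pitch is 53 − 46 = fret 7.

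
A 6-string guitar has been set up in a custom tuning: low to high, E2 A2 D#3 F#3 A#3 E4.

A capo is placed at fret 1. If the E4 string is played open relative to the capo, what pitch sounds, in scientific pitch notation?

F4

The capo raises the open E4 by 1 semitone to F4; fretting 0 more gives E4 + 1 + 0 = E4 + 1 semitone = F4.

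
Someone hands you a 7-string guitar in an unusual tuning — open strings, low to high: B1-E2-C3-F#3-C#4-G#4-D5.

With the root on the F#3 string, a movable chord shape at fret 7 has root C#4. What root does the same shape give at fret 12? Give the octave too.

F#4

Moving from fret 7 to fret 12 shifts the root by 5 semitones.
C#4 up 5 semitones is F#4.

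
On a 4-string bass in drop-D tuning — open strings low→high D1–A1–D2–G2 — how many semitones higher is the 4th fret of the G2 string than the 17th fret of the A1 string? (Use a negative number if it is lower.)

-3 semitones

G2 at fret 4 → B2 (MIDI 47); A1 at fret 17 → D3 (MIDI 50).
47 − 50 = -3, so the two pitches are 3 semitones apart.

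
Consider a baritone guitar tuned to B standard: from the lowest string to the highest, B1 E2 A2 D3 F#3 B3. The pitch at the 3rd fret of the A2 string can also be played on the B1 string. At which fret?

13

Fret 3 on A2 is MIDI 45 + 3 = 48 (C3). On the B1 string (open MIDI 35), that pitch is 48 − 35 = fret 13.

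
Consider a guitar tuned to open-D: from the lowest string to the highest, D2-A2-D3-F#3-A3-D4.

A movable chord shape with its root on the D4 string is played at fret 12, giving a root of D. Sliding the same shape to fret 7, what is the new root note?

Moving from fret 12 to fret 7 shifts the root by -5 semitones.
D down 5 semitones is A.

A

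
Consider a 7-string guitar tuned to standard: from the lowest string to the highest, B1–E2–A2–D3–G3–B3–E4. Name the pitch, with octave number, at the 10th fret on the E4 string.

D5

Each fret is one semitone, so E4 + 10 = D5.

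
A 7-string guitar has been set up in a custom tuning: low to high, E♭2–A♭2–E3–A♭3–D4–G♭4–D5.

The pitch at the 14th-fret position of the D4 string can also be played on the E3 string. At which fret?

D4 at fret 14 is D4 + 14 semitones = E5.
The open E3 string is 10 semitones below the open D4, so the same pitch on the E3 string lies at fret 14 + 10 = 24.

24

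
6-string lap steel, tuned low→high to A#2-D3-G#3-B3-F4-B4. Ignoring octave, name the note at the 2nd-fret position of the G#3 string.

G#3 is MIDI 56. Adding 2 gives 58; 58 mod 12 = 10, i.e. A#.
(Equivalently spelled Bb.)

A#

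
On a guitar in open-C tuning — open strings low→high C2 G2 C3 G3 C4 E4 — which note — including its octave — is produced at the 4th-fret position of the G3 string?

B3

Each fret is one semitone, so G3 + 4 = B3.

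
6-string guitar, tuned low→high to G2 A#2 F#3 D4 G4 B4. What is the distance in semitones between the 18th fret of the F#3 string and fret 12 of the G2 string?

17 semitones

F#3 at fret 18 → C5 (MIDI 72); G2 at fret 12 → G3 (MIDI 55).
72 − 55 = 17, so the two pitches are 17 semitones apart, with C5 the higher.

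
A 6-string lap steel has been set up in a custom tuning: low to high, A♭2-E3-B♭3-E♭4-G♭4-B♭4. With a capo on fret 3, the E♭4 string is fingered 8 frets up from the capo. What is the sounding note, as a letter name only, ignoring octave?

The capo raises the open E♭4 by 3 semitones to G♭4; fretting 8 more gives E♭4 + 3 + 8 = E♭4 + 11 semitones, landing on D.

D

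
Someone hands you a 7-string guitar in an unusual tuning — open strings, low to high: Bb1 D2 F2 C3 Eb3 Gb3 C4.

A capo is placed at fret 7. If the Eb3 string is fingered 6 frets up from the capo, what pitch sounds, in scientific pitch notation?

The capo raises the open Eb3 by 7 semitones to Bb3; fretting 6 more gives Eb3 + 7 + 6 = Eb3 + 13 semitones = E4.

E4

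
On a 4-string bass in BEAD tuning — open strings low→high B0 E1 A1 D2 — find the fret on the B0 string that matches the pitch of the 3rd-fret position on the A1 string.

13

Fret 3 on A1 is MIDI 33 + 3 = 36 (C2). On the B0 string (open MIDI 23), that pitch is 36 − 23 = fret 13.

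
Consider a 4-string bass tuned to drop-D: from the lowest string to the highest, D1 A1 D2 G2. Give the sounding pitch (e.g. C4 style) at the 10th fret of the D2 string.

D2 is MIDI 38. Adding 10 gives 48, which is C3.

C3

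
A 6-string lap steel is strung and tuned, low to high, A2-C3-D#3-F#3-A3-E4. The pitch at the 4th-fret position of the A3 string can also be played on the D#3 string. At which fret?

A3 at fret 4 is A3 + 4 semitones = C#4.
The open D#3 string is 6 semitones below the open A3, so the same pitch on the D#3 string lies at fret 4 + 6 = 10.

10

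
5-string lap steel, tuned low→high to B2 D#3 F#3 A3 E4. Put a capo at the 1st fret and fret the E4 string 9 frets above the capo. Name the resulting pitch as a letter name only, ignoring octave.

The capo raises the open E4 by 1 semitone to F4; fretting 9 more gives E4 + 1 + 9 = E4 + 10 semitones, landing on D.

D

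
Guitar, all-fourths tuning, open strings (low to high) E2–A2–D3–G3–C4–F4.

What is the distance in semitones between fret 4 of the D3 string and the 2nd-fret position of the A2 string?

7 semitones

D3 at fret 4 → F#3 (MIDI 54); A2 at fret 2 → B2 (MIDI 47).
54 − 47 = 7, so the two pitches are 7 semitones apart, with F#3 the higher.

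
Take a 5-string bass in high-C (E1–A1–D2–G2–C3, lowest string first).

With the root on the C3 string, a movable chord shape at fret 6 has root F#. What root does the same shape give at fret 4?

E

Moving from fret 6 to fret 4 shifts the root by -2 semitones.
F# down 2 semitones is E.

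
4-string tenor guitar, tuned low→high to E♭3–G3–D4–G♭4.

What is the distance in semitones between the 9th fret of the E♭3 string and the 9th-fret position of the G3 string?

E♭3 at fret 9 → C4 (MIDI 60); G3 at fret 9 → E4 (MIDI 64).
60 − 64 = -4, so the two pitches are 4 semitones apart, with E4 the higher.

4 semitones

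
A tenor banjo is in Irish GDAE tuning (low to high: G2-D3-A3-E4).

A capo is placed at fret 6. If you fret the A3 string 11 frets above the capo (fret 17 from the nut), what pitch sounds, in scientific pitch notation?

D5

The capo raises the open A3 by 6 semitones to D♯4; fretting 11 more gives A3 + 6 + 11 = A3 + 17 semitones = D5.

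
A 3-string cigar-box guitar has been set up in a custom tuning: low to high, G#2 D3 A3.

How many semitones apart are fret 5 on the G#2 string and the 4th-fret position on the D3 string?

5 semitones

G#2 at fret 5 → C#3 (MIDI 49); D3 at fret 4 → F#3 (MIDI 54).
49 − 54 = -5, so the two pitches are 5 semitones apart, with F#3 the higher.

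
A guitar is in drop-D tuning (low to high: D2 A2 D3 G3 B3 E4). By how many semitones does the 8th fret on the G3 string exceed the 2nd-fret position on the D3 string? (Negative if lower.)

11 semitones

G3 at fret 8 → D#4 (MIDI 63); D3 at fret 2 → E3 (MIDI 52).
63 − 52 = 11, so the two pitches are 11 semitones apart.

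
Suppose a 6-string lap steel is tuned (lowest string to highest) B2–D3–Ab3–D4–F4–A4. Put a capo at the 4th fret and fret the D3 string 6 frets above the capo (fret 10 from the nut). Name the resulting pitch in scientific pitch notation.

C4

The capo raises the open D3 by 4 semitones to Gb3; fretting 6 more gives D3 + 4 + 6 = D3 + 10 semitones = C4.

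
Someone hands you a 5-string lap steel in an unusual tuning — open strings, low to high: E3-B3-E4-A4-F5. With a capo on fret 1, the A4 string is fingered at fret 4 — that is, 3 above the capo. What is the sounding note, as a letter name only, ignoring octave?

The capo raises the open A4 by 1 semitone to A#4; fretting 3 more gives A4 + 1 + 3 = A4 + 4 semitones, landing on C#.
(Also written Db.)

C#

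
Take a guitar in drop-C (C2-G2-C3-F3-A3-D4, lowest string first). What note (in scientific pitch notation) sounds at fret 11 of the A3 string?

G♯4

The open A3 string plus 11 semitones: A–A#–B–C–…–F#–G–G#.
The walk passes from B into C once, so the octave number goes from 3 to 4.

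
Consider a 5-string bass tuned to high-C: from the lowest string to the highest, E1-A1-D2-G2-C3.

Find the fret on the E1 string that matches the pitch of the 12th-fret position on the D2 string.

22

Fret 12 on D2 is MIDI 38 + 12 = 50 (D3). On the E1 string (open MIDI 28), that pitch is 50 − 28 = fret 22.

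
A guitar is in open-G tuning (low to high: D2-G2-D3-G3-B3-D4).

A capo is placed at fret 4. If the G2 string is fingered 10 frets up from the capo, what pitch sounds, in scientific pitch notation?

The capo raises the open G2 by 4 semitones to B2; fretting 10 more gives G2 + 4 + 10 = G2 + 14 semitones = A3.

A3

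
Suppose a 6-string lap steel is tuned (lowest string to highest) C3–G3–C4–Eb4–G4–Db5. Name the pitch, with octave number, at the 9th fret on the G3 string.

Each fret is one semitone, so G3 + 9 = E4.

E4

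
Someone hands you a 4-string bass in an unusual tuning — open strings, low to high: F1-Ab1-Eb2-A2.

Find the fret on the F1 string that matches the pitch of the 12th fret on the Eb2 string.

Fret 12 on Eb2 is MIDI 39 + 12 = 51 (Eb3). On the F1 string (open MIDI 29), that pitch is 51 − 29 = fret 22.

22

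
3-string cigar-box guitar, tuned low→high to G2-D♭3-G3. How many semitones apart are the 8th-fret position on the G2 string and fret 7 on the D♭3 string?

G2 at fret 8 → E♭3 (MIDI 51); D♭3 at fret 7 → A♭3 (MIDI 56).
51 − 56 = -5, so the two pitches are 5 semitones apart, with A♭3 the higher.

5 semitones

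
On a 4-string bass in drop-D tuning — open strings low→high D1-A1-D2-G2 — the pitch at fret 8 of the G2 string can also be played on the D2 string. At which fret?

G2 at fret 8 is G2 + 8 semitones = D#3.
The open D2 string is 5 semitones below the open G2, so the same pitch on the D2 string lies at fret 8 + 5 = 13.

13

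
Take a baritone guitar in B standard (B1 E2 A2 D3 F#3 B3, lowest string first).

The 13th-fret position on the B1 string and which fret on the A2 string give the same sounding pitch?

B1 at fret 13 is B1 + 13 semitones = C3.
The open A2 string is 10 semitones above the open B1, so the same pitch on the A2 string lies at fret 13 − 10 = 3.

3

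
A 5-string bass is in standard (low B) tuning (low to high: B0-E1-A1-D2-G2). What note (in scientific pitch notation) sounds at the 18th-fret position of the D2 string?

Each fret is one semitone, so D2 + 18 = G#3.
(Equivalently spelled Ab3.)

G#3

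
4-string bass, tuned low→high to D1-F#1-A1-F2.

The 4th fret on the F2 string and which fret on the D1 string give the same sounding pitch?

19

F2 at fret 4 is F2 + 4 semitones = A2.
The open D1 string is 15 semitones below the open F2, so the same pitch on the D1 string lies at fret 4 + 15 = 19.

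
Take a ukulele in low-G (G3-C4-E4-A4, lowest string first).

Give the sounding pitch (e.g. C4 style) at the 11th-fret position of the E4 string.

The open E4 string plus 11 semitones: E–F–F#–G–…–C#–D–D#.
The walk passes from B into C once, so the octave number goes from 4 to 5.

D#5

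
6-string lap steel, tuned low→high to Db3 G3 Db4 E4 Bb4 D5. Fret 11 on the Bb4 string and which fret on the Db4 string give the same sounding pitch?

20

Fret 11 on Bb4 is MIDI 70 + 11 = 81 (A5). On the Db4 string (open MIDI 61), that pitch is 81 − 61 = fret 20.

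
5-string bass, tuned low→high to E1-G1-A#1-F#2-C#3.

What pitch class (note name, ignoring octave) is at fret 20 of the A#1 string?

F#

Each fret is one semitone, so A#1 + 20 = F#.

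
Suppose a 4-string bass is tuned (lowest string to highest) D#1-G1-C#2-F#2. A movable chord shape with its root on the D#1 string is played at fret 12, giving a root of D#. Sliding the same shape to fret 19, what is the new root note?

Moving from fret 12 to fret 19 shifts the root by 7 semitones.
D# up 7 semitones is A#.

A#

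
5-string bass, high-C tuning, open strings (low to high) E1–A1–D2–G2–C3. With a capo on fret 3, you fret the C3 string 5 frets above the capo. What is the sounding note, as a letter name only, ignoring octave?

G#

The capo raises the open C3 by 3 semitones to D#3; fretting 5 more gives C3 + 3 + 5 = C3 + 8 semitones, landing on G#.
(Also written Ab.)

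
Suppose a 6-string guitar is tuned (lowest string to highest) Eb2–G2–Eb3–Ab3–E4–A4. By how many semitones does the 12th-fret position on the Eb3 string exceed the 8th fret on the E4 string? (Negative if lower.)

Eb3 at fret 12 → Eb4 (MIDI 63); E4 at fret 8 → C5 (MIDI 72).
63 − 72 = -9, so the two pitches are 9 semitones apart.

-9 semitones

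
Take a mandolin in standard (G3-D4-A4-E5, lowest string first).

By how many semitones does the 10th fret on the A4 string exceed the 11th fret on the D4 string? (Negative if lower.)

6 semitones

A4 at fret 10 → G5 (MIDI 79); D4 at fret 11 → C#5 (MIDI 73).
79 − 73 = 6, so the two pitches are 6 semitones apart.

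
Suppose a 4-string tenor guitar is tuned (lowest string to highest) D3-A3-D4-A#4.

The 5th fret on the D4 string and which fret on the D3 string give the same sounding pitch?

17

D4 at fret 5 is D4 + 5 semitones = G4.
The open D3 string is 12 semitones below the open D4, so the same pitch on the D3 string lies at fret 5 + 12 = 17.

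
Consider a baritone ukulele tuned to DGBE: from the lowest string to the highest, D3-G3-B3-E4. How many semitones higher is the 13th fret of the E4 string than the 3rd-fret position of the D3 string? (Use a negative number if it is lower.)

E4 at fret 13 → F5 (MIDI 77); D3 at fret 3 → F3 (MIDI 53).
77 − 53 = 24, so the two pitches are 24 semitones apart.

24 semitones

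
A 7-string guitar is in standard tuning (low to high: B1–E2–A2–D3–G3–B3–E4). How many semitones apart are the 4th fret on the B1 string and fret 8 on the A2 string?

14 semitones

B1 at fret 4 → D#2 (MIDI 39); A2 at fret 8 → F3 (MIDI 53).
39 − 53 = -14, so the two pitches are 14 semitones apart, with F3 the higher.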